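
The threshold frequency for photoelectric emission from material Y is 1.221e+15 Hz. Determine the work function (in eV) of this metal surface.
5.05 eV

At the threshold frequency, photon energy equals work function:
φ = hf₀

Calculating:
φ = (6.626×10⁻³⁴ J·s)(1.221e+15 Hz)
φ = 5.05 eV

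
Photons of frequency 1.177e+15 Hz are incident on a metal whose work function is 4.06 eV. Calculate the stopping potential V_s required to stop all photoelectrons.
0.8077 V

The stopping potential V_s satisfies: eV_s = KE_max

First, find KE_max using Einstein's equation:
E_photon = hf = (6.626×10⁻³⁴ J·s)(1.177e+15 Hz) = 4.8677 eV
KE_max = E_photon - φ = 4.8677 - 4.06 = 0.8077 eV

Since eV_s = KE_max:
V_s = KE_max/e = 0.8077 V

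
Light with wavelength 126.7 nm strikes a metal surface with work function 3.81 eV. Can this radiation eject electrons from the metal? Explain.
Yes

For photoemission, the photon energy must exceed the work function.

Photon energy: E = hc/λ = 9.7857 eV
Work function: φ = 3.81 eV

Since E_photon (9.7857 eV) > φ (3.81 eV), photoemission WILL occur.
The threshold wavelength is λ₀ = hc/φ = 325.4 nm.
Since 126.7 nm < 325.4 nm, the light has sufficient energy.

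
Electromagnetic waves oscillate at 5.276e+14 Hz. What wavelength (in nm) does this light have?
568.22 nm

Using the wave equation: c = fλ

Solving for wavelength:
λ = c/f = (3×10⁸ m/s) / (5.276e+14 Hz)
λ = 568.22 nm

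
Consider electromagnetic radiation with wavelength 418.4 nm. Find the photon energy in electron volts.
2.9633 eV

Using E = hf = hc/λ:

E = hc/λ = (6.626×10⁻³⁴ J·s)(3×10⁸ m/s) / (418.4×10⁻⁹ m)
E = 2.9633 eV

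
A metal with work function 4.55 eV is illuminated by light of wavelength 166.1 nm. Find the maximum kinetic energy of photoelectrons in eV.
2.9144 eV

Using Einstein's photoelectric equation: KE_max = hf - φ = hc/λ - φ

First, calculate the photon energy:
E_photon = hc/λ = (6.626×10⁻³⁴ J·s)(3×10⁸ m/s) / (166.1×10⁻⁹ m)
E_photon = 7.4644 eV

Then, the maximum kinetic energy:
KE_max = E_photon - φ = 7.4644 eV - 4.55 eV = 2.9144 eV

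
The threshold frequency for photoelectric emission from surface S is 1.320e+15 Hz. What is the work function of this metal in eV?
5.46 eV

At the threshold frequency, photon energy equals work function:
φ = hf₀

Calculating:
φ = (6.626×10⁻³⁴ J·s)(1.320e+15 Hz)
φ = 5.46 eV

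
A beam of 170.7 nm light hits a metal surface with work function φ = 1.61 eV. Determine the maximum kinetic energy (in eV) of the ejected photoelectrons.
5.6533 eV

Using Einstein's photoelectric equation: KE_max = hf - φ = hc/λ - φ

First, calculate the photon energy:
E_photon = hc/λ = (6.626×10⁻³⁴ J·s)(3×10⁸ m/s) / (170.7×10⁻⁹ m)
E_photon = 7.2633 eV

Then, the maximum kinetic energy:
KE_max = E_photon - φ = 7.2633 eV - 1.61 eV = 5.6533 eV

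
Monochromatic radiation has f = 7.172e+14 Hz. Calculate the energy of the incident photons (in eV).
2.9661 eV

Using E = hf:

E = hf = (6.626×10⁻³⁴ J·s)(7.172e+14 Hz)
E = 2.9661 eV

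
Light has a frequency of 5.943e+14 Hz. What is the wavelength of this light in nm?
504.45 nm

Using the wave equation: c = fλ

Solving for wavelength:
λ = c/f = (3×10⁸ m/s) / (5.943e+14 Hz)
λ = 504.45 nm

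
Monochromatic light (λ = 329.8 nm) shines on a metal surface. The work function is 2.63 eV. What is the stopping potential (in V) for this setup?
1.1294 V

The stopping potential V_s satisfies: eV_s = KE_max

First, find KE_max using Einstein's equation:
E_photon = hc/λ = 3.7594 eV
KE_max = E_photon - φ = 3.7594 - 2.63 = 1.1294 eV

Since eV_s = KE_max:
V_s = KE_max/e = 1.1294 V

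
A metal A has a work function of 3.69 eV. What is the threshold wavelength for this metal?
336.00 nm

The threshold wavelength is when the photon energy equals the work function:
hc/λ₀ = φ

Solving for λ₀:
λ₀ = hc/φ = (6.626×10⁻³⁴ J·s)(3×10⁸ m/s) / (3.69 eV × 1.602×10⁻¹⁹ J/eV)
λ₀ = 336.00 nm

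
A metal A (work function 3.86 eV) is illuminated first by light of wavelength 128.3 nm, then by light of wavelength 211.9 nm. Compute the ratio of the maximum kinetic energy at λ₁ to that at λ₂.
2.9148

Using Einstein's equation: KE_max = hc/λ - φ

For λ₁ = 128.3 nm:
E₁ = hc/λ₁ = 9.6636 eV
KE₁ = E₁ - φ = 9.6636 - 3.86 = 5.8036 eV

For λ₂ = 211.9 nm:
E₂ = hc/λ₂ = 5.8511 eV
KE₂ = E₂ - φ = 5.8511 - 3.86 = 1.9911 eV

Ratio: KE₁/KE₂ = 5.8036/1.9911 = 2.9148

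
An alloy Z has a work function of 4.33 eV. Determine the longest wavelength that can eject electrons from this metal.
286.34 nm

The threshold wavelength is when the photon energy equals the work function:
hc/λ₀ = φ

Solving for λ₀:
λ₀ = hc/φ = (6.626×10⁻³⁴ J·s)(3×10⁸ m/s) / (4.33 eV × 1.602×10⁻¹⁹ J/eV)
λ₀ = 286.34 nm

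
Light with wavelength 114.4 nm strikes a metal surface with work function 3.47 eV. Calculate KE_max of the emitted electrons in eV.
7.3678 eV

Using Einstein's photoelectric equation: KE_max = hf - φ = hc/λ - φ

First, calculate the photon energy:
E_photon = hc/λ = (6.626×10⁻³⁴ J·s)(3×10⁸ m/s) / (114.4×10⁻⁹ m)
E_photon = 10.8378 eV

Then, the maximum kinetic energy:
KE_max = E_photon - φ = 10.8378 eV - 3.47 eV = 7.3678 eV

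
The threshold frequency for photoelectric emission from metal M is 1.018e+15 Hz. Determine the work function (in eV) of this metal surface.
4.21 eV

At the threshold frequency, photon energy equals work function:
φ = hf₀

Calculating:
φ = (6.626×10⁻³⁴ J·s)(1.018e+15 Hz)
φ = 4.21 eV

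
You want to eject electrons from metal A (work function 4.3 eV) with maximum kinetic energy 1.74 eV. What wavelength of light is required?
205.27 nm

From Einstein's equation: KE_max = hc/λ - φ

Rearranging for λ:
hc/λ = KE_max + φ
λ = hc/(KE_max + φ)

Required photon energy:
E_photon = KE_max + φ = 1.74 + 4.3 = 6.04 eV

Required wavelength:
λ = hc/E_photon = (6.626×10⁻³⁴)(3×10⁸) / (6.04 × 1.602×10⁻¹⁹)
λ = 205.27 nm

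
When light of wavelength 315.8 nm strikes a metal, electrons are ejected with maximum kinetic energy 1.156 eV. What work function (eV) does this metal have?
2.77 eV

From Einstein's photoelectric equation: KE_max = hf - φ = hc/λ - φ

Rearranging for φ:
φ = hc/λ - KE_max

Calculate photon energy:
E_photon = hc/λ = 3.9260 eV

Therefore:
φ = 3.9260 - 1.156 = 2.77 eV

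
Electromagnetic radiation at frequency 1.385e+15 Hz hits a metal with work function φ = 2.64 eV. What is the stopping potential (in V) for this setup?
3.0879 V

The stopping potential V_s satisfies: eV_s = KE_max

First, find KE_max using Einstein's equation:
E_photon = hf = (6.626×10⁻³⁴ J·s)(1.385e+15 Hz) = 5.7279 eV
KE_max = E_photon - φ = 5.7279 - 2.64 = 3.0879 eV

Since eV_s = KE_max:
V_s = KE_max/e = 3.0879 V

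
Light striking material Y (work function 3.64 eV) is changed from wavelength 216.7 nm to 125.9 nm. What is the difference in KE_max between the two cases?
4.1264 eV

Using Einstein's equation: KE_max = hc/λ - φ

For λ₁ = 216.7 nm:
KE₁ = hc/λ₁ - φ = 5.7215 - 3.64 = 2.0815 eV

For λ₂ = 125.9 nm:
KE₂ = hc/λ₂ - φ = 9.8478 - 3.64 = 6.2078 eV

Change in KE:
ΔKE = KE₂ - KE₁ = 6.2078 - 2.0815 = 4.1264 eV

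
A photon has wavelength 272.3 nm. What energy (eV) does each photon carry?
4.5532 eV

Using E = hf = hc/λ:

E = hc/λ = (6.626×10⁻³⁴ J·s)(3×10⁸ m/s) / (272.3×10⁻⁹ m)
E = 4.5532 eV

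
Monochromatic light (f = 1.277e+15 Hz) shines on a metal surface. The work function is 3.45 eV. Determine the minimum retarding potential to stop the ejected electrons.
1.8312 V

The stopping potential V_s satisfies: eV_s = KE_max

First, find KE_max using Einstein's equation:
E_photon = hf = (6.626×10⁻³⁴ J·s)(1.277e+15 Hz) = 5.2812 eV
KE_max = E_photon - φ = 5.2812 - 3.45 = 1.8312 eV

Since eV_s = KE_max:
V_s = KE_max/e = 1.8312 V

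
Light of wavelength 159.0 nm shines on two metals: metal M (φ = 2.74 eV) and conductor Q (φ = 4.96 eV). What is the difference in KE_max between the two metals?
2.2200 eV

Using KE_max = hc/λ - φ for each metal:

Photon energy: E = hc/λ = 7.7977 eV

For metal M (φ₁ = 2.74 eV):
KE₁ = E - φ₁ = 7.7977 - 2.74 = 5.0577 eV

For conductor Q (φ₂ = 4.96 eV):
KE₂ = E - φ₂ = 7.7977 - 4.96 = 2.8377 eV

Difference:
ΔKE = KE₁ - KE₂ = 5.0577 - 2.8377 = 2.2200 eV

Note: The difference equals the difference in work functions: 4.96 - 2.74 = 2.22 eV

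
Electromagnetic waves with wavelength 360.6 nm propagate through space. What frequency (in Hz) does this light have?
8.3137e+14 Hz

Using the wave equation: c = fλ

Solving for frequency:
f = c/λ = (3×10⁸ m/s) / (360.6×10⁻⁹ m)
f = 8.3137e+14 Hz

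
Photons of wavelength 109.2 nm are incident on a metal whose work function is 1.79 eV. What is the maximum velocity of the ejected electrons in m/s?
1.8342e+06 m/s

First, find the maximum kinetic energy:
E_photon = hc/λ = 11.3539 eV
KE_max = E_photon - φ = 11.3539 - 1.79 = 9.5639 eV

Convert to Joules: KE_max = 9.5639 × 1.602×10⁻¹⁹ J = 1.5323e-18 J

Then use KE = ½mv² to find velocity:
v = √(2·KE/m) = √(2 × 1.5323e-18 J / 9.109e-31 kg)
v = 1.8342e+06 m/s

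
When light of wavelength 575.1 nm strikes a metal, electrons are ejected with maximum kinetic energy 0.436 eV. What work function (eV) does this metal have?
1.72 eV

From Einstein's photoelectric equation: KE_max = hf - φ = hc/λ - φ

Rearranging for φ:
φ = hc/λ - KE_max

Calculate photon energy:
E_photon = hc/λ = 2.1559 eV

Therefore:
φ = 2.1559 - 0.436 = 1.72 eV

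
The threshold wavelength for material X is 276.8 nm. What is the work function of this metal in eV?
4.48 eV

At the threshold wavelength, photon energy equals work function:
φ = hc/λ₀

Calculating:
φ = (6.626×10⁻³⁴ J·s)(3×10⁸ m/s) / (276.8×10⁻⁹ m)
φ = 4.48 eV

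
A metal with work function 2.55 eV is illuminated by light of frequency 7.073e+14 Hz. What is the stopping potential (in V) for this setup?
0.3752 V

The stopping potential V_s satisfies: eV_s = KE_max

First, find KE_max using Einstein's equation:
E_photon = hf = (6.626×10⁻³⁴ J·s)(7.073e+14 Hz) = 2.9252 eV
KE_max = E_photon - φ = 2.9252 - 2.55 = 0.3752 eV

Since eV_s = KE_max:
V_s = KE_max/e = 0.3752 V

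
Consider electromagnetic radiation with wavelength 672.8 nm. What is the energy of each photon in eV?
1.8428 eV

Using E = hf = hc/λ:

E = hc/λ = (6.626×10⁻³⁴ J·s)(3×10⁸ m/s) / (672.8×10⁻⁹ m)
E = 1.8428 eV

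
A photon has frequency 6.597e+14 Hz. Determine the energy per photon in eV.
2.7283 eV

Using E = hf:

E = hf = (6.626×10⁻³⁴ J·s)(6.597e+14 Hz)
E = 2.7283 eV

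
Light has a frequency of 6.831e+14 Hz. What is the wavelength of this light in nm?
438.87 nm

Using the wave equation: c = fλ

Solving for wavelength:
λ = c/f = (3×10⁸ m/s) / (6.831e+14 Hz)
λ = 438.87 nm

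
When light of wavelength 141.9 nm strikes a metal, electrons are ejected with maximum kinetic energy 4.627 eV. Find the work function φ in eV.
4.11 eV

From Einstein's photoelectric equation: KE_max = hf - φ = hc/λ - φ

Rearranging for φ:
φ = hc/λ - KE_max

Calculate photon energy:
E_photon = hc/λ = 8.7374 eV

Therefore:
φ = 8.7374 - 4.627 = 4.11 eV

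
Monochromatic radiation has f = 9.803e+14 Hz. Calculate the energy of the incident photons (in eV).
4.0542 eV

Using E = hf:

E = hf = (6.626×10⁻³⁴ J·s)(9.803e+14 Hz)
E = 4.0542 eV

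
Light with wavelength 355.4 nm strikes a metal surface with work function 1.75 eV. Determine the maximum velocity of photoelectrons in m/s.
7.8203e+05 m/s

First, find the maximum kinetic energy:
E_photon = hc/λ = 3.4886 eV
KE_max = E_photon - φ = 3.4886 - 1.75 = 1.7386 eV

Convert to Joules: KE_max = 1.7386 × 1.602×10⁻¹⁹ J = 2.7855e-19 J

Then use KE = ½mv² to find velocity:
v = √(2·KE/m) = √(2 × 2.7855e-19 J / 9.109e-31 kg)
v = 7.8203e+05 m/s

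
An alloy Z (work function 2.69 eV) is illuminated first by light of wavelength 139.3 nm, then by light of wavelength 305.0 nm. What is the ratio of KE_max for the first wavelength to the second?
4.5166

Using Einstein's equation: KE_max = hc/λ - φ

For λ₁ = 139.3 nm:
E₁ = hc/λ₁ = 8.9005 eV
KE₁ = E₁ - φ = 8.9005 - 2.69 = 6.2105 eV

For λ₂ = 305.0 nm:
E₂ = hc/λ₂ = 4.0651 eV
KE₂ = E₂ - φ = 4.0651 - 2.69 = 1.3751 eV

Ratio: KE₁/KE₂ = 6.2105/1.3751 = 4.5166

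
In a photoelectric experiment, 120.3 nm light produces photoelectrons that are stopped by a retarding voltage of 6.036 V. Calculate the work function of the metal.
4.27 eV

The stopping potential gives the maximum kinetic energy: KE_max = eV_s = 6.036 eV

From Einstein's photoelectric equation: KE_max = hc/λ - φ
Rearranging: φ = hc/λ - KE_max

Calculate photon energy:
E_photon = hc/λ = (6.626×10⁻³⁴ J·s)(3×10⁸ m/s) / (120.3×10⁻⁹ m) = 10.3063 eV

Therefore:
φ = 10.3063 - 6.036 = 4.27 eV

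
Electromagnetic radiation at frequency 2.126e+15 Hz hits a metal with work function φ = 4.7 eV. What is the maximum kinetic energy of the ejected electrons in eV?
4.0924 eV

Using Einstein's photoelectric equation: KE_max = hf - φ

First, calculate the photon energy:
E_photon = hf = (6.626×10⁻³⁴ J·s)(2.126e+15 Hz)
E_photon = 8.7924 eV

Then, the maximum kinetic energy:
KE_max = E_photon - φ = 8.7924 eV - 4.7 eV = 4.0924 eV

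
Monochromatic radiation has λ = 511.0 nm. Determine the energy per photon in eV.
2.4263 eV

Using E = hf = hc/λ:

E = hc/λ = (6.626×10⁻³⁴ J·s)(3×10⁸ m/s) / (511.0×10⁻⁹ m)
E = 2.4263 eV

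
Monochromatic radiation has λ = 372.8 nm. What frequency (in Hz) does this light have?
8.0416e+14 Hz

Using the wave equation: c = fλ

Solving for frequency:
f = c/λ = (3×10⁸ m/s) / (372.8×10⁻⁹ m)
f = 8.0416e+14 Hz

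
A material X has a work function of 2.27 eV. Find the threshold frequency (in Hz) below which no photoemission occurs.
5.4888e+14 Hz

The threshold frequency is when the photon energy equals the work function:
hf₀ = φ

Solving for f₀:
f₀ = φ/h = (2.27 eV × 1.602×10⁻¹⁹ J/eV) / (6.626×10⁻³⁴ J·s)
f₀ = 5.4888e+14 Hz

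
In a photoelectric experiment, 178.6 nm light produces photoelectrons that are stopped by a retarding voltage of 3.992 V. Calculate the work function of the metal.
2.95 eV

The stopping potential gives the maximum kinetic energy: KE_max = eV_s = 3.992 eV

From Einstein's photoelectric equation: KE_max = hc/λ - φ
Rearranging: φ = hc/λ - KE_max

Calculate photon energy:
E_photon = hc/λ = (6.626×10⁻³⁴ J·s)(3×10⁸ m/s) / (178.6×10⁻⁹ m) = 6.9420 eV

Therefore:
φ = 6.9420 - 3.992 = 2.95 eV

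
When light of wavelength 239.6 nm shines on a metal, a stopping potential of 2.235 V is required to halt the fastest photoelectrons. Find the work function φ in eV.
2.94 eV

The stopping potential gives the maximum kinetic energy: KE_max = eV_s = 2.235 eV

From Einstein's photoelectric equation: KE_max = hc/λ - φ
Rearranging: φ = hc/λ - KE_max

Calculate photon energy:
E_photon = hc/λ = (6.626×10⁻³⁴ J·s)(3×10⁸ m/s) / (239.6×10⁻⁹ m) = 5.1746 eV

Therefore:
φ = 5.1746 - 2.235 = 2.94 eV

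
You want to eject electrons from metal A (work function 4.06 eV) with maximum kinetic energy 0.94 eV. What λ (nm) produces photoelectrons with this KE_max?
247.97 nm

From Einstein's equation: KE_max = hc/λ - φ

Rearranging for λ:
hc/λ = KE_max + φ
λ = hc/(KE_max + φ)

Required photon energy:
E_photon = KE_max + φ = 0.94 + 4.06 = 5.00 eV

Required wavelength:
λ = hc/E_photon = (6.626×10⁻³⁴)(3×10⁸) / (5.00 × 1.602×10⁻¹⁹)
λ = 247.97 nm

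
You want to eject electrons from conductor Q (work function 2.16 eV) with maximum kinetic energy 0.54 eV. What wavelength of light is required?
459.20 nm

From Einstein's equation: KE_max = hc/λ - φ

Rearranging for λ:
hc/λ = KE_max + φ
λ = hc/(KE_max + φ)

Required photon energy:
E_photon = KE_max + φ = 0.54 + 2.16 = 2.70 eV

Required wavelength:
λ = hc/E_photon = (6.626×10⁻³⁴)(3×10⁸) / (2.70 × 1.602×10⁻¹⁹)
λ = 459.20 nm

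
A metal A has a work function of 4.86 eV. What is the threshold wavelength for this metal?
255.11 nm

The threshold wavelength is when the photon energy equals the work function:
hc/λ₀ = φ

Solving for λ₀:
λ₀ = hc/φ = (6.626×10⁻³⁴ J·s)(3×10⁸ m/s) / (4.86 eV × 1.602×10⁻¹⁹ J/eV)
λ₀ = 255.11 nm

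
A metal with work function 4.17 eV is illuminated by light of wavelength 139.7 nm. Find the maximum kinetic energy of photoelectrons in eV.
4.7050 eV

Using Einstein's photoelectric equation: KE_max = hf - φ = hc/λ - φ

First, calculate the photon energy:
E_photon = hc/λ = (6.626×10⁻³⁴ J·s)(3×10⁸ m/s) / (139.7×10⁻⁹ m)
E_photon = 8.8750 eV

Then, the maximum kinetic energy:
KE_max = E_photon - φ = 8.8750 eV - 4.17 eV = 4.7050 eV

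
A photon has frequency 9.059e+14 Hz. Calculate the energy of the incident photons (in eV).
3.7465 eV

Using E = hf:

E = hf = (6.626×10⁻³⁴ J·s)(9.059e+14 Hz)
E = 3.7465 eV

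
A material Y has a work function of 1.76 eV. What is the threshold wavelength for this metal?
704.46 nm

The threshold wavelength is when the photon energy equals the work function:
hc/λ₀ = φ

Solving for λ₀:
λ₀ = hc/φ = (6.626×10⁻³⁴ J·s)(3×10⁸ m/s) / (1.76 eV × 1.602×10⁻¹⁹ J/eV)
λ₀ = 704.46 nm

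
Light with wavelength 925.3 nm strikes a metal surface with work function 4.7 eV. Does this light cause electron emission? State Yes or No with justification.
No

For photoemission, the photon energy must exceed the work function.

Photon energy: E = hc/λ = 1.3399 eV
Work function: φ = 4.7 eV

Since E_photon (1.3399 eV) < φ (4.7 eV), photoemission will NOT occur.
The threshold wavelength is λ₀ = hc/φ = 263.8 nm.
Since 925.3 nm > 263.8 nm, the photons lack sufficient energy.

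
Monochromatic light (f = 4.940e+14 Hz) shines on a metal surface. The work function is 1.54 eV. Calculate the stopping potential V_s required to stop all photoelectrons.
0.5030 V

The stopping potential V_s satisfies: eV_s = KE_max

First, find KE_max using Einstein's equation:
E_photon = hf = (6.626×10⁻³⁴ J·s)(4.940e+14 Hz) = 2.0430 eV
KE_max = E_photon - φ = 2.0430 - 1.54 = 0.5030 eV

Since eV_s = KE_max:
V_s = KE_max/e = 0.5030 V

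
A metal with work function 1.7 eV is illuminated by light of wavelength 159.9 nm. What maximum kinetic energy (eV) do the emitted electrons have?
6.0539 eV

Using Einstein's photoelectric equation: KE_max = hf - φ = hc/λ - φ

First, calculate the photon energy:
E_photon = hc/λ = (6.626×10⁻³⁴ J·s)(3×10⁸ m/s) / (159.9×10⁻⁹ m)
E_photon = 7.7539 eV

Then, the maximum kinetic energy:
KE_max = E_photon - φ = 7.7539 eV - 1.7 eV = 6.0539 eV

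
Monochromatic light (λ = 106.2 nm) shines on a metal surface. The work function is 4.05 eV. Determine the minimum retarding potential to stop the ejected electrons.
7.6246 V

The stopping potential V_s satisfies: eV_s = KE_max

First, find KE_max using Einstein's equation:
E_photon = hc/λ = 11.6746 eV
KE_max = E_photon - φ = 11.6746 - 4.05 = 7.6246 eV

Since eV_s = KE_max:
V_s = KE_max/e = 7.6246 V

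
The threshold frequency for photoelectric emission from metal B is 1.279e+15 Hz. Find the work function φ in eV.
5.29 eV

At the threshold frequency, photon energy equals work function:
φ = hf₀

Calculating:
φ = (6.626×10⁻³⁴ J·s)(1.279e+15 Hz)
φ = 5.29 eV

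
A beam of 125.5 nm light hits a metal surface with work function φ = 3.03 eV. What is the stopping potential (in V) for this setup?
6.8492 V

The stopping potential V_s satisfies: eV_s = KE_max

First, find KE_max using Einstein's equation:
E_photon = hc/λ = 9.8792 eV
KE_max = E_photon - φ = 9.8792 - 3.03 = 6.8492 eV

Since eV_s = KE_max:
V_s = KE_max/e = 6.8492 V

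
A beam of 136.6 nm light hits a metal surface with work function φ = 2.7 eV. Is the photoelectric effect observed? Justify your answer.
Yes

For photoemission, the photon energy must exceed the work function.

Photon energy: E = hc/λ = 9.0764 eV
Work function: φ = 2.7 eV

Since E_photon (9.0764 eV) > φ (2.7 eV), photoemission WILL occur.
The threshold wavelength is λ₀ = hc/φ = 459.2 nm.
Since 136.6 nm < 459.2 nm, the light has sufficient energy.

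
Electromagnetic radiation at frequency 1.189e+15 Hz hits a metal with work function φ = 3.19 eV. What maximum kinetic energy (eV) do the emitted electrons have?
1.7273 eV

Using Einstein's photoelectric equation: KE_max = hf - φ

First, calculate the photon energy:
E_photon = hf = (6.626×10⁻³⁴ J·s)(1.189e+15 Hz)
E_photon = 4.9173 eV

Then, the maximum kinetic energy:
KE_max = E_photon - φ = 4.9173 eV - 3.19 eV = 1.7273 eV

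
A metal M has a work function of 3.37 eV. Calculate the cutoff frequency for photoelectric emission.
8.1486e+14 Hz

The threshold frequency is when the photon energy equals the work function:
hf₀ = φ

Solving for f₀:
f₀ = φ/h = (3.37 eV × 1.602×10⁻¹⁹ J/eV) / (6.626×10⁻³⁴ J·s)
f₀ = 8.1486e+14 Hz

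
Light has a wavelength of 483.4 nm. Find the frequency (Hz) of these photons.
6.2017e+14 Hz

Using the wave equation: c = fλ

Solving for frequency:
f = c/λ = (3×10⁸ m/s) / (483.4×10⁻⁹ m)
f = 6.2017e+14 Hz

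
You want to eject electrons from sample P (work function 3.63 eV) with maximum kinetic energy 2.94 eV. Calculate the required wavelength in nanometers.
188.71 nm

From Einstein's equation: KE_max = hc/λ - φ

Rearranging for λ:
hc/λ = KE_max + φ
λ = hc/(KE_max + φ)

Required photon energy:
E_photon = KE_max + φ = 2.94 + 3.63 = 6.57 eV

Required wavelength:
λ = hc/E_photon = (6.626×10⁻³⁴)(3×10⁸) / (6.57 × 1.602×10⁻¹⁹)
λ = 188.71 nm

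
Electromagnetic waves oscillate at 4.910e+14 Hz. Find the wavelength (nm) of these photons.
610.58 nm

Using the wave equation: c = fλ

Solving for wavelength:
λ = c/f = (3×10⁸ m/s) / (4.910e+14 Hz)
λ = 610.58 nm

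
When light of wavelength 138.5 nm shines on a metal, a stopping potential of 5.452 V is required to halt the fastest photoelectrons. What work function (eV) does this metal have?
3.50 eV

The stopping potential gives the maximum kinetic energy: KE_max = eV_s = 5.452 eV

From Einstein's photoelectric equation: KE_max = hc/λ - φ
Rearranging: φ = hc/λ - KE_max

Calculate photon energy:
E_photon = hc/λ = (6.626×10⁻³⁴ J·s)(3×10⁸ m/s) / (138.5×10⁻⁹ m) = 8.9519 eV

Therefore:
φ = 8.9519 - 5.452 = 3.50 eV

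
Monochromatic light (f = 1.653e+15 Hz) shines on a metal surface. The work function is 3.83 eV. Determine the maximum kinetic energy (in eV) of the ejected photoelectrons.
3.0063 eV

Using Einstein's photoelectric equation: KE_max = hf - φ

First, calculate the photon energy:
E_photon = hf = (6.626×10⁻³⁴ J·s)(1.653e+15 Hz)
E_photon = 6.8363 eV

Then, the maximum kinetic energy:
KE_max = E_photon - φ = 6.8363 eV - 3.83 eV = 3.0063 eV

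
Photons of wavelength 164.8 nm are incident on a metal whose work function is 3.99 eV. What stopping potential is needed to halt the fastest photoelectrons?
3.5333 V

The stopping potential V_s satisfies: eV_s = KE_max

First, find KE_max using Einstein's equation:
E_photon = hc/λ = 7.5233 eV
KE_max = E_photon - φ = 7.5233 - 3.99 = 3.5333 eV

Since eV_s = KE_max:
V_s = KE_max/e = 3.5333 V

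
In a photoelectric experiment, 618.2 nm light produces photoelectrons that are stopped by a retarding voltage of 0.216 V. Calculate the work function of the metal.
1.79 eV

The stopping potential gives the maximum kinetic energy: KE_max = eV_s = 0.216 eV

From Einstein's photoelectric equation: KE_max = hc/λ - φ
Rearranging: φ = hc/λ - KE_max

Calculate photon energy:
E_photon = hc/λ = (6.626×10⁻³⁴ J·s)(3×10⁸ m/s) / (618.2×10⁻⁹ m) = 2.0056 eV

Therefore:
φ = 2.0056 - 0.216 = 1.79 eV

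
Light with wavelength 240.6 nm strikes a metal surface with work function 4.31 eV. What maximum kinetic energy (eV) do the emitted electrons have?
0.8431 eV

Using Einstein's photoelectric equation: KE_max = hf - φ = hc/λ - φ

First, calculate the photon energy:
E_photon = hc/λ = (6.626×10⁻³⁴ J·s)(3×10⁸ m/s) / (240.6×10⁻⁹ m)
E_photon = 5.1531 eV

Then, the maximum kinetic energy:
KE_max = E_photon - φ = 5.1531 eV - 4.31 eV = 0.8431 eV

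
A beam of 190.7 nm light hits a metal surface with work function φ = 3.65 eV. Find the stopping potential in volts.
2.8515 V

The stopping potential V_s satisfies: eV_s = KE_max

First, find KE_max using Einstein's equation:
E_photon = hc/λ = 6.5015 eV
KE_max = E_photon - φ = 6.5015 - 3.65 = 2.8515 eV

Since eV_s = KE_max:
V_s = KE_max/e = 2.8515 V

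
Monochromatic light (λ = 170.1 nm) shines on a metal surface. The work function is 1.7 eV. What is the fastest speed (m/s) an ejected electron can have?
1.4021e+06 m/s

First, find the maximum kinetic energy:
E_photon = hc/λ = 7.2889 eV
KE_max = E_photon - φ = 7.2889 - 1.7 = 5.5889 eV

Convert to Joules: KE_max = 5.5889 × 1.602×10⁻¹⁹ J = 8.9544e-19 J

Then use KE = ½mv² to find velocity:
v = √(2·KE/m) = √(2 × 8.9544e-19 J / 9.109e-31 kg)
v = 1.4021e+06 m/s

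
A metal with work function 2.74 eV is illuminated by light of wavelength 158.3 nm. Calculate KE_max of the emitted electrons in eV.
5.0922 eV

Using Einstein's photoelectric equation: KE_max = hf - φ = hc/λ - φ

First, calculate the photon energy:
E_photon = hc/λ = (6.626×10⁻³⁴ J·s)(3×10⁸ m/s) / (158.3×10⁻⁹ m)
E_photon = 7.8322 eV

Then, the maximum kinetic energy:
KE_max = E_photon - φ = 7.8322 eV - 2.74 eV = 5.0922 eV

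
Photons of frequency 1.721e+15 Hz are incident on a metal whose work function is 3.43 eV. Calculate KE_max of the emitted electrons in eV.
3.6875 eV

Using Einstein's photoelectric equation: KE_max = hf - φ

First, calculate the photon energy:
E_photon = hf = (6.626×10⁻³⁴ J·s)(1.721e+15 Hz)
E_photon = 7.1175 eV

Then, the maximum kinetic energy:
KE_max = E_photon - φ = 7.1175 eV - 3.43 eV = 3.6875 eV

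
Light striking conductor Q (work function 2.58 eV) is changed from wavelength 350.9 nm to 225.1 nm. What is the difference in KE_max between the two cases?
1.9746 eV

Using Einstein's equation: KE_max = hc/λ - φ

For λ₁ = 350.9 nm:
KE₁ = hc/λ₁ - φ = 3.5333 - 2.58 = 0.9533 eV

For λ₂ = 225.1 nm:
KE₂ = hc/λ₂ - φ = 5.5080 - 2.58 = 2.9280 eV

Change in KE:
ΔKE = KE₂ - KE₁ = 2.9280 - 0.9533 = 1.9746 eV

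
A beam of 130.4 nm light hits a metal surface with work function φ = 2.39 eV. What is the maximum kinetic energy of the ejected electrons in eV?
7.1180 eV

Using Einstein's photoelectric equation: KE_max = hf - φ = hc/λ - φ

First, calculate the photon energy:
E_photon = hc/λ = (6.626×10⁻³⁴ J·s)(3×10⁸ m/s) / (130.4×10⁻⁹ m)
E_photon = 9.5080 eV

Then, the maximum kinetic energy:
KE_max = E_photon - φ = 9.5080 eV - 2.39 eV = 7.1180 eV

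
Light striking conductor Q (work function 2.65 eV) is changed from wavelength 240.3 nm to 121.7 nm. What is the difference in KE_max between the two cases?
5.0281 eV

Using Einstein's equation: KE_max = hc/λ - φ

For λ₁ = 240.3 nm:
KE₁ = hc/λ₁ - φ = 5.1596 - 2.65 = 2.5096 eV

For λ₂ = 121.7 nm:
KE₂ = hc/λ₂ - φ = 10.1877 - 2.65 = 7.5377 eV

Change in KE:
ΔKE = KE₂ - KE₁ = 7.5377 - 2.5096 = 5.0281 eV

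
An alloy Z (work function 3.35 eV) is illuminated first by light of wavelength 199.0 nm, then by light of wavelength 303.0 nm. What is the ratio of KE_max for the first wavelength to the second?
3.8825

Using Einstein's equation: KE_max = hc/λ - φ

For λ₁ = 199.0 nm:
E₁ = hc/λ₁ = 6.2304 eV
KE₁ = E₁ - φ = 6.2304 - 3.35 = 2.8804 eV

For λ₂ = 303.0 nm:
E₂ = hc/λ₂ = 4.0919 eV
KE₂ = E₂ - φ = 4.0919 - 3.35 = 0.7419 eV

Ratio: KE₁/KE₂ = 2.8804/0.7419 = 3.8825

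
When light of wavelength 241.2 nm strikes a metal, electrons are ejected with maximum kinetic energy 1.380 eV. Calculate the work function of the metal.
3.76 eV

From Einstein's photoelectric equation: KE_max = hf - φ = hc/λ - φ

Rearranging for φ:
φ = hc/λ - KE_max

Calculate photon energy:
E_photon = hc/λ = 5.1403 eV

Therefore:
φ = 5.1403 - 1.380 = 3.76 eV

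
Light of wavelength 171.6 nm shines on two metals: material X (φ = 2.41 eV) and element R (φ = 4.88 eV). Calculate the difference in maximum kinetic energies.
2.4700 eV

Using KE_max = hc/λ - φ for each metal:

Photon energy: E = hc/λ = 7.2252 eV

For material X (φ₁ = 2.41 eV):
KE₁ = E - φ₁ = 7.2252 - 2.41 = 4.8152 eV

For element R (φ₂ = 4.88 eV):
KE₂ = E - φ₂ = 7.2252 - 4.88 = 2.3452 eV

Difference:
ΔKE = KE₁ - KE₂ = 4.8152 - 2.3452 = 2.4700 eV

Note: The difference equals the difference in work functions: 4.88 - 2.41 = 2.47 eV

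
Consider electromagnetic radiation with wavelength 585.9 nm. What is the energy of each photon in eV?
2.1161 eV

Using E = hf = hc/λ:

E = hc/λ = (6.626×10⁻³⁴ J·s)(3×10⁸ m/s) / (585.9×10⁻⁹ m)
E = 2.1161 eV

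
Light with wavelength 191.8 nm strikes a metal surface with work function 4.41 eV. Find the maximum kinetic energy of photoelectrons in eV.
2.0542 eV

Using Einstein's photoelectric equation: KE_max = hf - φ = hc/λ - φ

First, calculate the photon energy:
E_photon = hc/λ = (6.626×10⁻³⁴ J·s)(3×10⁸ m/s) / (191.8×10⁻⁹ m)
E_photon = 6.4642 eV

Then, the maximum kinetic energy:
KE_max = E_photon - φ = 6.4642 eV - 4.41 eV = 2.0542 eV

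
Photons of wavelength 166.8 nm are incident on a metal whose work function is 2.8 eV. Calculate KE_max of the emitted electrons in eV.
4.6331 eV

Using Einstein's photoelectric equation: KE_max = hf - φ = hc/λ - φ

First, calculate the photon energy:
E_photon = hc/λ = (6.626×10⁻³⁴ J·s)(3×10⁸ m/s) / (166.8×10⁻⁹ m)
E_photon = 7.4331 eV

Then, the maximum kinetic energy:
KE_max = E_photon - φ = 7.4331 eV - 2.8 eV = 4.6331 eV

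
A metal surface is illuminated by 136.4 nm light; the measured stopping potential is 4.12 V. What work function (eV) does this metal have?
4.97 eV

The stopping potential gives the maximum kinetic energy: KE_max = eV_s = 4.12 eV

From Einstein's photoelectric equation: KE_max = hc/λ - φ
Rearranging: φ = hc/λ - KE_max

Calculate photon energy:
E_photon = hc/λ = (6.626×10⁻³⁴ J·s)(3×10⁸ m/s) / (136.4×10⁻⁹ m) = 9.0898 eV

Therefore:
φ = 9.0898 - 4.12 = 4.97 eV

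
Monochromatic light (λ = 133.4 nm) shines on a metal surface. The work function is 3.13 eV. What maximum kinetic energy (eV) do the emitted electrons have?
6.1642 eV

Using Einstein's photoelectric equation: KE_max = hf - φ = hc/λ - φ

First, calculate the photon energy:
E_photon = hc/λ = (6.626×10⁻³⁴ J·s)(3×10⁸ m/s) / (133.4×10⁻⁹ m)
E_photon = 9.2942 eV

Then, the maximum kinetic energy:
KE_max = E_photon - φ = 9.2942 eV - 3.13 eV = 6.1642 eV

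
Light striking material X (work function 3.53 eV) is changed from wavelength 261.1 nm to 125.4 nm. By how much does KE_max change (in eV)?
5.1386 eV

Using Einstein's equation: KE_max = hc/λ - φ

For λ₁ = 261.1 nm:
KE₁ = hc/λ₁ - φ = 4.7485 - 3.53 = 1.2185 eV

For λ₂ = 125.4 nm:
KE₂ = hc/λ₂ - φ = 9.8871 - 3.53 = 6.3571 eV

Change in KE:
ΔKE = KE₂ - KE₁ = 6.3571 - 1.2185 = 5.1386 eV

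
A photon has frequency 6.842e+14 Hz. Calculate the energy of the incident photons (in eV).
2.8296 eV

Using E = hf:

E = hf = (6.626×10⁻³⁴ J·s)(6.842e+14 Hz)
E = 2.8296 eV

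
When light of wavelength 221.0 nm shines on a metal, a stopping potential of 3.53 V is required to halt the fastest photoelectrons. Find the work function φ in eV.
2.08 eV

The stopping potential gives the maximum kinetic energy: KE_max = eV_s = 3.53 eV

From Einstein's photoelectric equation: KE_max = hc/λ - φ
Rearranging: φ = hc/λ - KE_max

Calculate photon energy:
E_photon = hc/λ = (6.626×10⁻³⁴ J·s)(3×10⁸ m/s) / (221.0×10⁻⁹ m) = 5.6101 eV

Therefore:
φ = 5.6101 - 3.53 = 2.08 eV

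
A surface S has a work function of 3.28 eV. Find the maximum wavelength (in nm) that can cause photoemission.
378.00 nm

The threshold wavelength is when the photon energy equals the work function:
hc/λ₀ = φ

Solving for λ₀:
λ₀ = hc/φ = (6.626×10⁻³⁴ J·s)(3×10⁸ m/s) / (3.28 eV × 1.602×10⁻¹⁹ J/eV)
λ₀ = 378.00 nm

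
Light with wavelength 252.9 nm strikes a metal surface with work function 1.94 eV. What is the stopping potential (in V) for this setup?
2.9625 V

The stopping potential V_s satisfies: eV_s = KE_max

First, find KE_max using Einstein's equation:
E_photon = hc/λ = 4.9025 eV
KE_max = E_photon - φ = 4.9025 - 1.94 = 2.9625 eV

Since eV_s = KE_max:
V_s = KE_max/e = 2.9625 V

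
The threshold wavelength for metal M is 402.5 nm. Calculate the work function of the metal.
3.08 eV

At the threshold wavelength, photon energy equals work function:
φ = hc/λ₀

Calculating:
φ = (6.626×10⁻³⁴ J·s)(3×10⁸ m/s) / (402.5×10⁻⁹ m)
φ = 3.08 eV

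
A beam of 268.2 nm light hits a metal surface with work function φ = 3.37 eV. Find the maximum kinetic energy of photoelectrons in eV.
1.2528 eV

Using Einstein's photoelectric equation: KE_max = hf - φ = hc/λ - φ

First, calculate the photon energy:
E_photon = hc/λ = (6.626×10⁻³⁴ J·s)(3×10⁸ m/s) / (268.2×10⁻⁹ m)
E_photon = 4.6228 eV

Then, the maximum kinetic energy:
KE_max = E_photon - φ = 4.6228 eV - 3.37 eV = 1.2528 eV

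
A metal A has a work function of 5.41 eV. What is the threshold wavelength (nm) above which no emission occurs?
229.18 nm

The threshold wavelength is when the photon energy equals the work function:
hc/λ₀ = φ

Solving for λ₀:
λ₀ = hc/φ = (6.626×10⁻³⁴ J·s)(3×10⁸ m/s) / (5.41 eV × 1.602×10⁻¹⁹ J/eV)
λ₀ = 229.18 nm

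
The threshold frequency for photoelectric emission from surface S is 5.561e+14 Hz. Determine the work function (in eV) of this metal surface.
2.30 eV

At the threshold frequency, photon energy equals work function:
φ = hf₀

Calculating:
φ = (6.626×10⁻³⁴ J·s)(5.561e+14 Hz)
φ = 2.30 eV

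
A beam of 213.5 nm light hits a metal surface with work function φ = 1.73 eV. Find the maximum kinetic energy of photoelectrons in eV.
4.0772 eV

Using Einstein's photoelectric equation: KE_max = hf - φ = hc/λ - φ

First, calculate the photon energy:
E_photon = hc/λ = (6.626×10⁻³⁴ J·s)(3×10⁸ m/s) / (213.5×10⁻⁹ m)
E_photon = 5.8072 eV

Then, the maximum kinetic energy:
KE_max = E_photon - φ = 5.8072 eV - 1.73 eV = 4.0772 eV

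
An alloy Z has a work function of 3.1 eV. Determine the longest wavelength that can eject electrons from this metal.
399.95 nm

The threshold wavelength is when the photon energy equals the work function:
hc/λ₀ = φ

Solving for λ₀:
λ₀ = hc/φ = (6.626×10⁻³⁴ J·s)(3×10⁸ m/s) / (3.1 eV × 1.602×10⁻¹⁹ J/eV)
λ₀ = 399.95 nm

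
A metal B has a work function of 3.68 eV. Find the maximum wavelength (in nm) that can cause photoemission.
336.91 nm

The threshold wavelength is when the photon energy equals the work function:
hc/λ₀ = φ

Solving for λ₀:
λ₀ = hc/φ = (6.626×10⁻³⁴ J·s)(3×10⁸ m/s) / (3.68 eV × 1.602×10⁻¹⁹ J/eV)
λ₀ = 336.91 nm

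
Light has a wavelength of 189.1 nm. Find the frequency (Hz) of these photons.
1.5854e+15 Hz

Using the wave equation: c = fλ

Solving for frequency:
f = c/λ = (3×10⁸ m/s) / (189.1×10⁻⁹ m)
f = 1.5854e+15 Hz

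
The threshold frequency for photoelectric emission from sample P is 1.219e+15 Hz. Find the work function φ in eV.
5.04 eV

At the threshold frequency, photon energy equals work function:
φ = hf₀

Calculating:
φ = (6.626×10⁻³⁴ J·s)(1.219e+15 Hz)
φ = 5.04 eV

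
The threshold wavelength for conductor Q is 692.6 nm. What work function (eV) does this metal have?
1.79 eV

At the threshold wavelength, photon energy equals work function:
φ = hc/λ₀

Calculating:
φ = (6.626×10⁻³⁴ J·s)(3×10⁸ m/s) / (692.6×10⁻⁹ m)
φ = 1.79 eV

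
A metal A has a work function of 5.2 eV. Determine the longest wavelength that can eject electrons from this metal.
238.43 nm

The threshold wavelength is when the photon energy equals the work function:
hc/λ₀ = φ

Solving for λ₀:
λ₀ = hc/φ = (6.626×10⁻³⁴ J·s)(3×10⁸ m/s) / (5.2 eV × 1.602×10⁻¹⁹ J/eV)
λ₀ = 238.43 nm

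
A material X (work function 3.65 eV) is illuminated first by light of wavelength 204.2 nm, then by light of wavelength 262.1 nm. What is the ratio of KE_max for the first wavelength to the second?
2.2415

Using Einstein's equation: KE_max = hc/λ - φ

For λ₁ = 204.2 nm:
E₁ = hc/λ₁ = 6.0717 eV
KE₁ = E₁ - φ = 6.0717 - 3.65 = 2.4217 eV

For λ₂ = 262.1 nm:
E₂ = hc/λ₂ = 4.7304 eV
KE₂ = E₂ - φ = 4.7304 - 3.65 = 1.0804 eV

Ratio: KE₁/KE₂ = 2.4217/1.0804 = 2.2415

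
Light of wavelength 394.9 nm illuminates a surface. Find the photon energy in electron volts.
3.1396 eV

Using E = hf = hc/λ:

E = hc/λ = (6.626×10⁻³⁴ J·s)(3×10⁸ m/s) / (394.9×10⁻⁹ m)
E = 3.1396 eV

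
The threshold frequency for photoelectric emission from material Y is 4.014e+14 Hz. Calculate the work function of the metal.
1.66 eV

At the threshold frequency, photon energy equals work function:
φ = hf₀

Calculating:
φ = (6.626×10⁻³⁴ J·s)(4.014e+14 Hz)
φ = 1.66 eV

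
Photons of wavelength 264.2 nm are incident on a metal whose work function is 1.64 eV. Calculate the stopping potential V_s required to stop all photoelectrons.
3.0528 V

The stopping potential V_s satisfies: eV_s = KE_max

First, find KE_max using Einstein's equation:
E_photon = hc/λ = 4.6928 eV
KE_max = E_photon - φ = 4.6928 - 1.64 = 3.0528 eV

Since eV_s = KE_max:
V_s = KE_max/e = 3.0528 V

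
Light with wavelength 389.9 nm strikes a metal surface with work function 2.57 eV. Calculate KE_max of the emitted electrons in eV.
0.6099 eV

Using Einstein's photoelectric equation: KE_max = hf - φ = hc/λ - φ

First, calculate the photon energy:
E_photon = hc/λ = (6.626×10⁻³⁴ J·s)(3×10⁸ m/s) / (389.9×10⁻⁹ m)
E_photon = 3.1799 eV

Then, the maximum kinetic energy:
KE_max = E_photon - φ = 3.1799 eV - 2.57 eV = 0.6099 eV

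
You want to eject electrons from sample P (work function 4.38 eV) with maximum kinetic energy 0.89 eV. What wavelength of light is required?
235.26 nm

From Einstein's equation: KE_max = hc/λ - φ

Rearranging for λ:
hc/λ = KE_max + φ
λ = hc/(KE_max + φ)

Required photon energy:
E_photon = KE_max + φ = 0.89 + 4.38 = 5.27 eV

Required wavelength:
λ = hc/E_photon = (6.626×10⁻³⁴)(3×10⁸) / (5.27 × 1.602×10⁻¹⁹)
λ = 235.26 nm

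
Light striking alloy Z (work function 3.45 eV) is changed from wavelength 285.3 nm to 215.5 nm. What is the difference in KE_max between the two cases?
1.4076 eV

Using Einstein's equation: KE_max = hc/λ - φ

For λ₁ = 285.3 nm:
KE₁ = hc/λ₁ - φ = 4.3457 - 3.45 = 0.8957 eV

For λ₂ = 215.5 nm:
KE₂ = hc/λ₂ - φ = 5.7533 - 3.45 = 2.3033 eV

Change in KE:
ΔKE = KE₂ - KE₁ = 2.3033 - 0.8957 = 1.4076 eV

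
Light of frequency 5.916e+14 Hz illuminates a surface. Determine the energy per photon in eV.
2.4467 eV

Using E = hf:

E = hf = (6.626×10⁻³⁴ J·s)(5.916e+14 Hz)
E = 2.4467 eV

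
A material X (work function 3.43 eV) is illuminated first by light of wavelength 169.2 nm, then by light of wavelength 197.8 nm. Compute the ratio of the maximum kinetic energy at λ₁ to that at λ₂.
1.3733

Using Einstein's equation: KE_max = hc/λ - φ

For λ₁ = 169.2 nm:
E₁ = hc/λ₁ = 7.3277 eV
KE₁ = E₁ - φ = 7.3277 - 3.43 = 3.8977 eV

For λ₂ = 197.8 nm:
E₂ = hc/λ₂ = 6.2682 eV
KE₂ = E₂ - φ = 6.2682 - 3.43 = 2.8382 eV

Ratio: KE₁/KE₂ = 3.8977/2.8382 = 1.3733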